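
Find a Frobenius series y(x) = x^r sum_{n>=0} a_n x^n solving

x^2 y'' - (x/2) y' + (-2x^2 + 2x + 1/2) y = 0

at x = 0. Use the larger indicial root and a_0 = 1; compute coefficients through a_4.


Write in Frobenius form y'' + (p(x)/x) y' + (q(x)/x^2) y = 0:
  p(x) = -1/2,  q(x) = -2x^2 + 2x + 1/2.
Indicial equation: r(r-1) + (-1/2) r + (1/2) = 0 -> roots r_1 = 1, r_2 = 1/2.
Take r = r_1 = 1. Let y(x) = x^r sum_{n>=0} a_n x^n with a_0 = 1.
Substitute y = x^r sum a_n x^n and match x^{r+n}. The recurrence is
  D(n) a_n + 2 a_{n-1} - 2 a_{n-2} = 0,  where D(n) = (r+n)(r+n-1) + (-1/2)(r+n) + (1/2).
  a_n = [-2 a_{n-1} + 2 a_{n-2}] / D(n).
Since the indicial polynomial factors as (r - r_1)(r - r_2), D(n) = (r_1 + n - r_1)(r_1 + n - r_2) = n(n + 1/2).
Evaluating step by step (a_0 = 1):
  n = 1: D(1) = 1(1 + 1/2) = 3/2; numerator = -2(1) = -2; a_1 = (-2)/(3/2) = -4/3
  n = 2: D(2) = 2(2 + 1/2) = 5; numerator = -2(-4/3) + 2(1) = 14/3; a_2 = (14/3)/(5) = 14/15
  n = 3: D(3) = 3(3 + 1/2) = 21/2; numerator = -2(14/15) + 2(-4/3) = -68/15; a_3 = (-68/15)/(21/2) = -136/315
  n = 4: D(4) = 4(4 + 1/2) = 18; numerator = -2(-136/315) + 2(14/15) = 172/63; a_4 = (172/63)/(18) = 86/567

r = 1; a_0 = 1; a_1 = -4/3; a_2 = 14/15; a_3 = -136/315; a_4 = 86/567


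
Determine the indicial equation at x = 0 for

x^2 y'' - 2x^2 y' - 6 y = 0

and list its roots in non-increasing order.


Divide by x^2 to reach normal form y'' + P_1(x) y' + P_2(x) y = 0 with P_1(x) = -2 and P_2(x) = -6/x^2.
x = 0 is a singular point because the y-coefficient -6/x^2 has a pole at x = 0.
It is a regular singular point because x P_1(x) = p(x) = -2x and x^2 P_2(x) = q(x) = -6 are polynomials, hence analytic at x = 0.
p(0) = 0,  q(0) = -6.
Indicial equation: r(r-1) + p(0) r + q(0) = 0, i.e. r^2 + (p(0) - 1) r + q(0) = 0, i.e. r^2 - 1 r - 6 = 0.
Discriminant: (-1)^2 - 4(-6) = 25, so r = (1 ± 5)/2.
Solving: r_1 = 3, r_2 = -2.

indicial: r^2 - 1 r - 6 = 0; roots r_1 = 3, r_2 = -2


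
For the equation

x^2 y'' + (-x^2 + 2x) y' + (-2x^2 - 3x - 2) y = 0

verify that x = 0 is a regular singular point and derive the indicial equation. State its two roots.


Divide by x^2 to reach normal form y'' + P_1(x) y' + P_2(x) y = 0 with P_1(x) = -1 + 2/x and P_2(x) = -2 - 3/x - 2/x^2.
x = 0 is a singular point because the y'-coefficient -1 + 2/x has a pole at x = 0 and the y-coefficient -2 - 3/x - 2/x^2 has a pole at x = 0.
It is a regular singular point because x P_1(x) = p(x) = 2 - x and x^2 P_2(x) = q(x) = -2x^2 - 3x - 2 are polynomials, hence analytic at x = 0.
p(0) = 2,  q(0) = -2.
Indicial equation: r(r-1) + p(0) r + q(0) = 0, i.e. r^2 + (p(0) - 1) r + q(0) = 0, i.e. r^2 + 1 r - 2 = 0.
Discriminant: (1)^2 - 4(-2) = 9, so r = (-1 ± 3)/2.
Solving: r_1 = 1, r_2 = -2.

indicial: r^2 + 1 r - 2 = 0; roots r_1 = 1, r_2 = -2


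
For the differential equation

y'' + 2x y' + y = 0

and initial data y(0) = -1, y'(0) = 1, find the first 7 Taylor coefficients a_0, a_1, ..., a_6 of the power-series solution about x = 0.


Ansatz: y(x) = sum_{n>=0} a_n x^n, so y'(x) = sum_{n>=1} n a_n x^(n-1) and y''(x) = sum_{n>=2} n(n-1) a_n x^(n-2).
Substitute into P(x) y'' + Q(x) y' + R(x) y = 0 with P(x) = 1, Q(x) = 2x, R(x) = 1, and match powers of x.
Initial conditions: a_0 = -1, a_1 = 1.
Setting the coefficient of each power of x to zero and solving order by order (substituting the coefficients already found):
  x^0: 2 a_2 + a_0 = 0  ->  2 a_2 = -a_0 = 1  ->  a_2 = 1/2
  x^1: 6 a_3 + 3 a_1 = 0  ->  6 a_3 = -3 a_1 = -3  ->  a_3 = -1/2
  x^2: 12 a_4 + 5 a_2 = 0  ->  12 a_4 = -5 a_2 = -5/2  ->  a_4 = -5/24
  x^3: 20 a_5 + 7 a_3 = 0  ->  20 a_5 = -7 a_3 = 7/2  ->  a_5 = 7/40
  x^4: 30 a_6 + 9 a_4 = 0  ->  30 a_6 = -9 a_4 = 15/8  ->  a_6 = 1/16
Truncated series: y(x) = -1 + x + (1/2) x^2 - (1/2) x^3 - (5/24) x^4 + (7/40) x^5 + (1/16) x^6 + O(x^7).

a_0 = -1; a_1 = 1; a_2 = 1/2; a_3 = -1/2; a_4 = -5/24; a_5 = 7/40; a_6 = 1/16


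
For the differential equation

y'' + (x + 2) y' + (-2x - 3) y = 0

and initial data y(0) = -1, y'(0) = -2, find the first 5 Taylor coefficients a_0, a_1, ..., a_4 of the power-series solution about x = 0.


Ansatz: y(x) = sum_{n>=0} a_n x^n, so y'(x) = sum_{n>=1} n a_n x^(n-1) and y''(x) = sum_{n>=2} n(n-1) a_n x^(n-2).
Substitute into P(x) y'' + Q(x) y' + R(x) y = 0 with P(x) = 1, Q(x) = x + 2, R(x) = -2x - 3, and match powers of x.
Initial conditions: a_0 = -1, a_1 = -2.
Setting the coefficient of each power of x to zero and solving order by order (substituting the coefficients already found):
  x^0: 2 a_2 + 2 a_1 - 3 a_0 = 0  ->  2 a_2 = -2 a_1 + 3 a_0 = 1  ->  a_2 = 1/2
  x^1: 6 a_3 + 4 a_2 - 2 a_1 - 2 a_0 = 0  ->  6 a_3 = -4 a_2 + 2 a_1 + 2 a_0 = -8  ->  a_3 = -4/3
  x^2: 12 a_4 + 6 a_3 - a_2 - 2 a_1 = 0  ->  12 a_4 = -6 a_3 + a_2 + 2 a_1 = 9/2  ->  a_4 = 3/8
Truncated series: y(x) = -1 - 2 x + (1/2) x^2 - (4/3) x^3 + (3/8) x^4 + O(x^5).

a_0 = -1; a_1 = -2; a_2 = 1/2; a_3 = -4/3; a_4 = 3/8


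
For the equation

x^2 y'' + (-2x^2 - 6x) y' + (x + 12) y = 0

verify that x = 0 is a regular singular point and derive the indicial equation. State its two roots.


Divide by x^2 to reach normal form y'' + P_1(x) y' + P_2(x) y = 0 with P_1(x) = -2 - 6/x and P_2(x) = 1/x + 12/x^2.
x = 0 is a singular point because the y'-coefficient -2 - 6/x has a pole at x = 0 and the y-coefficient 1/x + 12/x^2 has a pole at x = 0.
It is a regular singular point because x P_1(x) = p(x) = -2x - 6 and x^2 P_2(x) = q(x) = x + 12 are polynomials, hence analytic at x = 0.
p(0) = -6,  q(0) = 12.
Indicial equation: r(r-1) + p(0) r + q(0) = 0, i.e. r^2 + (p(0) - 1) r + q(0) = 0, i.e. r^2 - 7 r + 12 = 0.
Discriminant: (-7)^2 - 4(12) = 1, so r = (7 ± 1)/2.
Solving: r_1 = 4, r_2 = 3.

indicial: r^2 - 7 r + 12 = 0; roots r_1 = 4, r_2 = 3


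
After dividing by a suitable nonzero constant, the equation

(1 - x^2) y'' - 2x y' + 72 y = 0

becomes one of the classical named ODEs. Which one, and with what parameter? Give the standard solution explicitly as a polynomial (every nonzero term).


The equation is already in a standard form:  (1 - x^2) y'' - 2x y' + 72 y = 0.
This matches the Legendre equation (1 - x^2) y'' - 2x y' + n(n+1) y = 0 (note the -2x y' term) with n(n+1) = 72, so n = 8; the polynomial solution is P_8(x).
With y = sum_k a_k x^k, matching x^k gives (k+2)(k+1) a_{k+2} = [k(k+1) - n(n+1)] a_k = (k - 8)(k + 9) a_k. The right side vanishes at k = 8, so the series with the parity of 8 terminates at degree 8.
Standard normalization (P_n(1) = 1): leading coefficient (2n)!/(2^n (n!)^2) = 20922789888000/(256*1625702400) = 6435/128, so a_8 = 6435/128. Work downward with a_k = (k+1)(k+2) a_{k+2} / ((k - 8)(k + 9)):
  a_6 = (7)(8)(6435/128) / ((6 - 8)(6 + 9)) = (45045/16)/(-30) = -3003/32
  a_4 = (5)(6)(-3003/32) / ((4 - 8)(4 + 9)) = (-45045/16)/(-52) = 3465/64
  a_2 = (3)(4)(3465/64) / ((2 - 8)(2 + 9)) = (10395/16)/(-66) = -315/32
  a_0 = (1)(2)(-315/32) / ((0 - 8)(0 + 9)) = (-315/16)/(-72) = 35/128
Hence P_8(x) = 6435 x^8/128 - 3003 x^6/32 + 3465 x^4/64 - 315 x^2/32 + 35/128.

P_8(x); series = 6435 x^8/128 - 3003 x^6/32 + 3465 x^4/64 - 315 x^2/32 + 35/128


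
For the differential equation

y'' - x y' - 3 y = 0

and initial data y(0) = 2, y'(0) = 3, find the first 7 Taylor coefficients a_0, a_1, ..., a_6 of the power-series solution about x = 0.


Ansatz: y(x) = sum_{n>=0} a_n x^n, so y'(x) = sum_{n>=1} n a_n x^(n-1) and y''(x) = sum_{n>=2} n(n-1) a_n x^(n-2).
Substitute into P(x) y'' + Q(x) y' + R(x) y = 0 with P(x) = 1, Q(x) = -x, R(x) = -3, and match powers of x.
Initial conditions: a_0 = 2, a_1 = 3.
Setting the coefficient of each power of x to zero and solving order by order (substituting the coefficients already found):
  x^0: 2 a_2 - 3 a_0 = 0  ->  2 a_2 = 3 a_0 = 6  ->  a_2 = 3
  x^1: 6 a_3 - 4 a_1 = 0  ->  6 a_3 = 4 a_1 = 12  ->  a_3 = 2
  x^2: 12 a_4 - 5 a_2 = 0  ->  12 a_4 = 5 a_2 = 15  ->  a_4 = 5/4
  x^3: 20 a_5 - 6 a_3 = 0  ->  20 a_5 = 6 a_3 = 12  ->  a_5 = 3/5
  x^4: 30 a_6 - 7 a_4 = 0  ->  30 a_6 = 7 a_4 = 35/4  ->  a_6 = 7/24
Truncated series: y(x) = 2 + 3 x + 3 x^2 + 2 x^3 + (5/4) x^4 + (3/5) x^5 + (7/24) x^6 + O(x^7).

a_0 = 2; a_1 = 3; a_2 = 3; a_3 = 2; a_4 = 5/4; a_5 = 3/5; a_6 = 7/24


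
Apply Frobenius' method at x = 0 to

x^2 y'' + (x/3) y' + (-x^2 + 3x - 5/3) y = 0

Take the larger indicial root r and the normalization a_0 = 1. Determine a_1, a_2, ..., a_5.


Write in Frobenius form y'' + (p(x)/x) y' + (q(x)/x^2) y = 0:
  p(x) = 1/3,  q(x) = -x^2 + 3x - 5/3.
Indicial equation: r(r-1) + (1/3) r + (-5/3) = 0 -> roots r_1 = 5/3, r_2 = -1.
Take r = r_1 = 5/3. Let y(x) = x^r sum_{n>=0} a_n x^n with a_0 = 1.
Substitute y = x^r sum a_n x^n and match x^{r+n}. The recurrence is
  D(n) a_n + 3 a_{n-1} - 1 a_{n-2} = 0,  where D(n) = (r+n)(r+n-1) + (1/3)(r+n) + (-5/3).
  a_n = [-3 a_{n-1} + 1 a_{n-2}] / D(n).
Since the indicial polynomial factors as (r - r_1)(r - r_2), D(n) = (r_1 + n - r_1)(r_1 + n - r_2) = n(n + 8/3).
Evaluating step by step (a_0 = 1):
  n = 1: D(1) = 1(1 + 8/3) = 11/3; numerator = -3(1) = -3; a_1 = (-3)/(11/3) = -9/11
  n = 2: D(2) = 2(2 + 8/3) = 28/3; numerator = -3(-9/11) + 1(1) = 38/11; a_2 = (38/11)/(28/3) = 57/154
  n = 3: D(3) = 3(3 + 8/3) = 17; numerator = -3(57/154) + 1(-9/11) = -27/14; a_3 = (-27/14)/(17) = -27/238
  n = 4: D(4) = 4(4 + 8/3) = 80/3; numerator = -3(-27/238) + 1(57/154) = 930/1309; a_4 = (930/1309)/(80/3) = 279/10472
  n = 5: D(5) = 5(5 + 8/3) = 115/3; numerator = -3(279/10472) + 1(-27/238) = -2025/10472; a_5 = (-2025/10472)/(115/3) = -1215/240856

r = 5/3; a_0 = 1; a_1 = -9/11; a_2 = 57/154; a_3 = -27/238; a_4 = 279/10472; a_5 = -1215/240856


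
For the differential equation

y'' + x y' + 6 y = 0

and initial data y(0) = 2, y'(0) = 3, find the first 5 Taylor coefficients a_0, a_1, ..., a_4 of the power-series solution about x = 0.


Ansatz: y(x) = sum_{n>=0} a_n x^n, so y'(x) = sum_{n>=1} n a_n x^(n-1) and y''(x) = sum_{n>=2} n(n-1) a_n x^(n-2).
Substitute into P(x) y'' + Q(x) y' + R(x) y = 0 with P(x) = 1, Q(x) = x, R(x) = 6, and match powers of x.
Initial conditions: a_0 = 2, a_1 = 3.
Setting the coefficient of each power of x to zero and solving order by order (substituting the coefficients already found):
  x^0: 2 a_2 + 6 a_0 = 0  ->  2 a_2 = -6 a_0 = -12  ->  a_2 = -6
  x^1: 6 a_3 + 7 a_1 = 0  ->  6 a_3 = -7 a_1 = -21  ->  a_3 = -7/2
  x^2: 12 a_4 + 8 a_2 = 0  ->  12 a_4 = -8 a_2 = 48  ->  a_4 = 4
Truncated series: y(x) = 2 + 3 x - 6 x^2 - (7/2) x^3 + 4 x^4 + O(x^5).

a_0 = 2; a_1 = 3; a_2 = -6; a_3 = -7/2; a_4 = 4


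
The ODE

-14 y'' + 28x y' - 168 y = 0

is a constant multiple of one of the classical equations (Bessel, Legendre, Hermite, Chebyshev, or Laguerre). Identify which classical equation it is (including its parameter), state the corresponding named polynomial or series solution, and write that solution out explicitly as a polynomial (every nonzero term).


All three coefficients share the factor -14; dividing through by -14 gives  y'' - 2x y' + 12 y = 0.
This matches the Hermite equation y'' - 2x y' + 2n y = 0 with 2n = 12, so n = 6; the polynomial solution is H_6(x).
With y = sum_k a_k x^k, matching x^k gives (k+2)(k+1) a_{k+2} = 2(k - n) a_k = 2(k - 6) a_k. The right side vanishes at k = 6, so the series with the parity of 6 terminates at degree 6.
Standard normalization: leading coefficient of H_n is 2^n, so a_6 = 2^6 = 64. Work downward with a_k = (k+1)(k+2) a_{k+2} / (2(k - n)):
  a_4 = (5)(6)(64) / (2(4 - 6)) = 1920/(-4) = -480
  a_2 = (3)(4)(-480) / (2(2 - 6)) = -5760/(-8) = 720
  a_0 = (1)(2)(720) / (2(0 - 6)) = 1440/(-12) = -120
Hence H_6(x) = 64 x^6 - 480 x^4 + 720 x^2 - 120.

H_6(x); series = 64 x^6 - 480 x^4 + 720 x^2 - 120


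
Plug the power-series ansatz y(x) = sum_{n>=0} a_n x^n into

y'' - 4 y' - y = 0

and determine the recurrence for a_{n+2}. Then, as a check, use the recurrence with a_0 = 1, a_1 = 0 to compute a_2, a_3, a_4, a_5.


Substitute y = sum_n a_n x^n.
y''(x) has coefficient (n+2)(n+1) a_{n+2} at x^n;
-4 y'(x) has coefficient -4 (n+1) a_{n+1} at x^n;
-y(x) has coefficient -1 a_n at x^n.
Matching x^n: (n+2)(n+1) a_{n+2} - 4 (n+1) a_{n+1} - 1 a_n = 0.
Thus a_{n+2} = [4 (n+1) a_{n+1} + 1 a_n] / ((n+1)(n+2)).

Check with a_0 = 1, a_1 = 0 (apply the recurrence for n = 0, 1, 2, 3): a_0 = 1, a_1 = 0, a_2 = 1/2, a_3 = 2/3, a_4 = 17/24, a_5 = 3/5.

a_(n+2) = [4 (n+1) a_(n+1) + 1 a_n] / ((n+1)(n+2)); check: a_0 = 1, a_1 = 0, a_2 = 1/2, a_3 = 2/3, a_4 = 17/24, a_5 = 3/5


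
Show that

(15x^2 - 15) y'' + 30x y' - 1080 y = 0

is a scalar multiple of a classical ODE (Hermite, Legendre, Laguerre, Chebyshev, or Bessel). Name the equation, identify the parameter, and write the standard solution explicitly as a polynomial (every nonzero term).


All three coefficients share the factor -15; dividing through by -15 gives  (1 - x^2) y'' - 2x y' + 72 y = 0.
This matches the Legendre equation (1 - x^2) y'' - 2x y' + n(n+1) y = 0 (note the -2x y' term) with n(n+1) = 72, so n = 8; the polynomial solution is P_8(x).
With y = sum_k a_k x^k, matching x^k gives (k+2)(k+1) a_{k+2} = [k(k+1) - n(n+1)] a_k = (k - 8)(k + 9) a_k. The right side vanishes at k = 8, so the series with the parity of 8 terminates at degree 8.
Standard normalization (P_n(1) = 1): leading coefficient (2n)!/(2^n (n!)^2) = 20922789888000/(256*1625702400) = 6435/128, so a_8 = 6435/128. Work downward with a_k = (k+1)(k+2) a_{k+2} / ((k - 8)(k + 9)):
  a_6 = (7)(8)(6435/128) / ((6 - 8)(6 + 9)) = (45045/16)/(-30) = -3003/32
  a_4 = (5)(6)(-3003/32) / ((4 - 8)(4 + 9)) = (-45045/16)/(-52) = 3465/64
  a_2 = (3)(4)(3465/64) / ((2 - 8)(2 + 9)) = (10395/16)/(-66) = -315/32
  a_0 = (1)(2)(-315/32) / ((0 - 8)(0 + 9)) = (-315/16)/(-72) = 35/128
Hence P_8(x) = 6435 x^8/128 - 3003 x^6/32 + 3465 x^4/64 - 315 x^2/32 + 35/128.

P_8(x); series = 6435 x^8/128 - 3003 x^6/32 + 3465 x^4/64 - 315 x^2/32 + 35/128


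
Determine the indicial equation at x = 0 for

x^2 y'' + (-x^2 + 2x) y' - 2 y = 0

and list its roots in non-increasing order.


Divide by x^2 to reach normal form y'' + P_1(x) y' + P_2(x) y = 0 with P_1(x) = -1 + 2/x and P_2(x) = -2/x^2.
x = 0 is a singular point because the y'-coefficient -1 + 2/x has a pole at x = 0 and the y-coefficient -2/x^2 has a pole at x = 0.
It is a regular singular point because x P_1(x) = p(x) = 2 - x and x^2 P_2(x) = q(x) = -2 are polynomials, hence analytic at x = 0.
p(0) = 2,  q(0) = -2.
Indicial equation: r(r-1) + p(0) r + q(0) = 0, i.e. r^2 + (p(0) - 1) r + q(0) = 0, i.e. r^2 + 1 r - 2 = 0.
Discriminant: (1)^2 - 4(-2) = 9, so r = (-1 ± 3)/2.
Solving: r_1 = 1, r_2 = -2.

indicial: r^2 + 1 r - 2 = 0; roots r_1 = 1, r_2 = -2


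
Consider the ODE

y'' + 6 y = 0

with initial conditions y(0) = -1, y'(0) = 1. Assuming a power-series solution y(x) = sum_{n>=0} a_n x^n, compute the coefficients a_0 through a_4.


Ansatz: y(x) = sum_{n>=0} a_n x^n, so y'(x) = sum_{n>=1} n a_n x^(n-1) and y''(x) = sum_{n>=2} n(n-1) a_n x^(n-2).
Substitute into P(x) y'' + Q(x) y' + R(x) y = 0 with P(x) = 1, Q(x) = 0, R(x) = 6, and match powers of x.
Initial conditions: a_0 = -1, a_1 = 1.
Setting the coefficient of each power of x to zero and solving order by order (substituting the coefficients already found):
  x^0: 2 a_2 + 6 a_0 = 0  ->  2 a_2 = -6 a_0 = 6  ->  a_2 = 3
  x^1: 6 a_3 + 6 a_1 = 0  ->  6 a_3 = -6 a_1 = -6  ->  a_3 = -1
  x^2: 12 a_4 + 6 a_2 = 0  ->  12 a_4 = -6 a_2 = -18  ->  a_4 = -3/2
Truncated series: y(x) = -1 + x + 3 x^2 - x^3 - (3/2) x^4 + O(x^5).

a_0 = -1; a_1 = 1; a_2 = 3; a_3 = -1; a_4 = -3/2


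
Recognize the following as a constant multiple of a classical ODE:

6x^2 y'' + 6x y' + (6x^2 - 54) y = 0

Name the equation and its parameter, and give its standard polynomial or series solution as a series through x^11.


All three coefficients share the factor 6; dividing through by 6 gives  x^2 y'' + x y' + (x^2 - 9) y = 0.
This matches the Bessel equation x^2 y'' + x y' + (x^2 - nu^2) y = 0 with nu^2 = 9, so nu = 3; the solution bounded at x = 0 is J_3(x).
Frobenius at x = 0: indicial roots ±nu; for r = nu the recurrence k(k + 2nu) c_k = -c_{k-2} gives the standard series J_nu(x) = sum_{k>=0} (-1)^k / (k! (k+nu)!) (x/2)^(2k+nu). Evaluate the first 5 terms:
  k = 0: (-1)^0 / (0! * 3! * 2^3) x^3 = 1/(1*6*8) x^3 = (1/48) x^3
  k = 1: (-1)^1 / (1! * 4! * 2^5) x^5 = -1/(1*24*32) x^5 = (-1/768) x^5
  k = 2: (-1)^2 / (2! * 5! * 2^7) x^7 = 1/(2*120*128) x^7 = (1/30720) x^7
  k = 3: (-1)^3 / (3! * 6! * 2^9) x^9 = -1/(6*720*512) x^9 = (-1/2211840) x^9
  k = 4: (-1)^4 / (4! * 7! * 2^11) x^11 = 1/(24*5040*2048) x^11 = (1/247726080) x^11
Hence J_3(x) = x^11/247726080 - x^9/2211840 + x^7/30720 - x^5/768 + x^3/48 + ....

J_3(x); series = x^11/247726080 - x^9/2211840 + x^7/30720 - x^5/768 + x^3/48


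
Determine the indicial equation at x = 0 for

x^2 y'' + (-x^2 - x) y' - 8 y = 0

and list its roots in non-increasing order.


Divide by x^2 to reach normal form y'' + P_1(x) y' + P_2(x) y = 0 with P_1(x) = -1 - 1/x and P_2(x) = -8/x^2.
x = 0 is a singular point because the y'-coefficient -1 - 1/x has a pole at x = 0 and the y-coefficient -8/x^2 has a pole at x = 0.
It is a regular singular point because x P_1(x) = p(x) = -x - 1 and x^2 P_2(x) = q(x) = -8 are polynomials, hence analytic at x = 0.
p(0) = -1,  q(0) = -8.
Indicial equation: r(r-1) + p(0) r + q(0) = 0, i.e. r^2 + (p(0) - 1) r + q(0) = 0, i.e. r^2 - 2 r - 8 = 0.
Discriminant: (-2)^2 - 4(-8) = 36, so r = (2 ± 6)/2.
Solving: r_1 = 4, r_2 = -2.

indicial: r^2 - 2 r - 8 = 0; roots r_1 = 4, r_2 = -2


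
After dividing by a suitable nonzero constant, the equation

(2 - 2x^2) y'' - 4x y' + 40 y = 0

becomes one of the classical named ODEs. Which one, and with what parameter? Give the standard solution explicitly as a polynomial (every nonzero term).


All three coefficients share the factor 2; dividing through by 2 gives  (1 - x^2) y'' - 2x y' + 20 y = 0.
This matches the Legendre equation (1 - x^2) y'' - 2x y' + n(n+1) y = 0 (note the -2x y' term) with n(n+1) = 20, so n = 4; the polynomial solution is P_4(x).
With y = sum_k a_k x^k, matching x^k gives (k+2)(k+1) a_{k+2} = [k(k+1) - n(n+1)] a_k = (k - 4)(k + 5) a_k. The right side vanishes at k = 4, so the series with the parity of 4 terminates at degree 4.
Standard normalization (P_n(1) = 1): leading coefficient (2n)!/(2^n (n!)^2) = 40320/(16*576) = 35/8, so a_4 = 35/8. Work downward with a_k = (k+1)(k+2) a_{k+2} / ((k - 4)(k + 5)):
  a_2 = (3)(4)(35/8) / ((2 - 4)(2 + 5)) = (105/2)/(-14) = -15/4
  a_0 = (1)(2)(-15/4) / ((0 - 4)(0 + 5)) = (-15/2)/(-20) = 3/8
Hence P_4(x) = 35 x^4/8 - 15 x^2/4 + 3/8.

P_4(x); series = 35 x^4/8 - 15 x^2/4 + 3/8


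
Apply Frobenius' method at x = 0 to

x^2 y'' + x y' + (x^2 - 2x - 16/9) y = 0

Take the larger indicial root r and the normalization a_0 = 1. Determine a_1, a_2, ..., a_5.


Write in Frobenius form y'' + (p(x)/x) y' + (q(x)/x^2) y = 0:
  p(x) = 1,  q(x) = x^2 - 2x - 16/9.
Indicial equation: r(r-1) + (1) r + (-16/9) = 0 -> roots r_1 = 4/3, r_2 = -4/3.
Take r = r_1 = 4/3. Let y(x) = x^r sum_{n>=0} a_n x^n with a_0 = 1.
Substitute y = x^r sum a_n x^n and match x^{r+n}. The recurrence is
  D(n) a_n - 2 a_{n-1} + 1 a_{n-2} = 0,  where D(n) = (r+n)(r+n-1) + (1)(r+n) + (-16/9).
  a_n = [2 a_{n-1} - 1 a_{n-2}] / D(n).
Since the indicial polynomial factors as (r - r_1)(r - r_2), D(n) = (r_1 + n - r_1)(r_1 + n - r_2) = n(n + 8/3).
Evaluating step by step (a_0 = 1):
  n = 1: D(1) = 1(1 + 8/3) = 11/3; numerator = 2(1) = 2; a_1 = (2)/(11/3) = 6/11
  n = 2: D(2) = 2(2 + 8/3) = 28/3; numerator = 2(6/11) - 1(1) = 1/11; a_2 = (1/11)/(28/3) = 3/308
  n = 3: D(3) = 3(3 + 8/3) = 17; numerator = 2(3/308) - 1(6/11) = -81/154; a_3 = (-81/154)/(17) = -81/2618
  n = 4: D(4) = 4(4 + 8/3) = 80/3; numerator = 2(-81/2618) - 1(3/308) = -375/5236; a_4 = (-375/5236)/(80/3) = -225/83776
  n = 5: D(5) = 5(5 + 8/3) = 115/3; numerator = 2(-225/83776) - 1(-81/2618) = 9/352; a_5 = (9/352)/(115/3) = 27/40480

r = 4/3; a_0 = 1; a_1 = 6/11; a_2 = 3/308; a_3 = -81/2618; a_4 = -225/83776; a_5 = 27/40480


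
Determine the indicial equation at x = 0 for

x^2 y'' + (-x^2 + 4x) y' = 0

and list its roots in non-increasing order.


Divide by x^2 to reach normal form y'' + P_1(x) y' + P_2(x) y = 0 with P_1(x) = -1 + 4/x and P_2(x) = 0.
x = 0 is a singular point because the y'-coefficient -1 + 4/x has a pole at x = 0.
It is a regular singular point because x P_1(x) = p(x) = 4 - x and x^2 P_2(x) = q(x) = 0 are polynomials, hence analytic at x = 0.
p(0) = 4,  q(0) = 0.
Indicial equation: r(r-1) + p(0) r + q(0) = 0, i.e. r^2 + (p(0) - 1) r + q(0) = 0, i.e. r^2 + 3 r = 0.
Discriminant: (3)^2 - 4(0) = 9, so r = (-3 ± 3)/2.
Solving: r_1 = 0, r_2 = -3.

indicial: r^2 + 3 r = 0; roots r_1 = 0, r_2 = -3


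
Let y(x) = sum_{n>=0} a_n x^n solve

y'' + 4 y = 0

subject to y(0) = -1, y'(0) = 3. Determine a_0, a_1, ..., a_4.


Ansatz: y(x) = sum_{n>=0} a_n x^n, so y'(x) = sum_{n>=1} n a_n x^(n-1) and y''(x) = sum_{n>=2} n(n-1) a_n x^(n-2).
Substitute into P(x) y'' + Q(x) y' + R(x) y = 0 with P(x) = 1, Q(x) = 0, R(x) = 4, and match powers of x.
Initial conditions: a_0 = -1, a_1 = 3.
Setting the coefficient of each power of x to zero and solving order by order (substituting the coefficients already found):
  x^0: 2 a_2 + 4 a_0 = 0  ->  2 a_2 = -4 a_0 = 4  ->  a_2 = 2
  x^1: 6 a_3 + 4 a_1 = 0  ->  6 a_3 = -4 a_1 = -12  ->  a_3 = -2
  x^2: 12 a_4 + 4 a_2 = 0  ->  12 a_4 = -4 a_2 = -8  ->  a_4 = -2/3
Truncated series: y(x) = -1 + 3 x + 2 x^2 - 2 x^3 - (2/3) x^4 + O(x^5).

a_0 = -1; a_1 = 3; a_2 = 2; a_3 = -2; a_4 = -2/3


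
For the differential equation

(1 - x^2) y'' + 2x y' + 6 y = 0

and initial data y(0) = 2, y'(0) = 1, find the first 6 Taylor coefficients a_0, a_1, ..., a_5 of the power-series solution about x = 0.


Ansatz: y(x) = sum_{n>=0} a_n x^n, so y'(x) = sum_{n>=1} n a_n x^(n-1) and y''(x) = sum_{n>=2} n(n-1) a_n x^(n-2).
Substitute into P(x) y'' + Q(x) y' + R(x) y = 0 with P(x) = 1 - x^2, Q(x) = 2x, R(x) = 6, and match powers of x.
Initial conditions: a_0 = 2, a_1 = 1.
Setting the coefficient of each power of x to zero and solving order by order (substituting the coefficients already found):
  x^0: 2 a_2 + 6 a_0 = 0  ->  2 a_2 = -6 a_0 = -12  ->  a_2 = -6
  x^1: 6 a_3 + 8 a_1 = 0  ->  6 a_3 = -8 a_1 = -8  ->  a_3 = -4/3
  x^2: 12 a_4 + 8 a_2 = 0  ->  12 a_4 = -8 a_2 = 48  ->  a_4 = 4
  x^3: 20 a_5 + 6 a_3 = 0  ->  20 a_5 = -6 a_3 = 8  ->  a_5 = 2/5
Truncated series: y(x) = 2 + x - 6 x^2 - (4/3) x^3 + 4 x^4 + (2/5) x^5 + O(x^6).

a_0 = 2; a_1 = 1; a_2 = -6; a_3 = -4/3; a_4 = 4; a_5 = 2/5


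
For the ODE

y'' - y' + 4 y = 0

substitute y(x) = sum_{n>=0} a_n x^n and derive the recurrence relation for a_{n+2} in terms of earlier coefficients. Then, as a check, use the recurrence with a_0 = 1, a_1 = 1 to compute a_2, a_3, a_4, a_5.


Substitute y = sum_n a_n x^n.
y''(x) has coefficient (n+2)(n+1) a_{n+2} at x^n;
-y'(x) has coefficient -(n+1) a_{n+1} at x^n;
4 y(x) has coefficient 4 a_n at x^n.
Matching x^n: (n+2)(n+1) a_{n+2} - (n+1) a_{n+1} + 4 a_n = 0.
Thus a_{n+2} = [(n+1) a_{n+1} - 4 a_n] / ((n+1)(n+2)).

Check with a_0 = 1, a_1 = 1 (apply the recurrence for n = 0, 1, 2, 3): a_0 = 1, a_1 = 1, a_2 = -3/2, a_3 = -7/6, a_4 = 5/24, a_5 = 11/40.

a_(n+2) = [(n+1) a_(n+1) - 4 a_n] / ((n+1)(n+2)); check: a_0 = 1, a_1 = 1, a_2 = -3/2, a_3 = -7/6, a_4 = 5/24, a_5 = 11/40


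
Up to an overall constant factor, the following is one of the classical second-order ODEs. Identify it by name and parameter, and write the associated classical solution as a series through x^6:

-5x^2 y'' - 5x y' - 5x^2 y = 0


All three coefficients share the factor -5; dividing through by -5 gives  x^2 y'' + x y' + x^2 y = 0.
This matches the Bessel equation x^2 y'' + x y' + (x^2 - nu^2) y = 0 with nu^2 = 0, so nu = 0; the solution bounded at x = 0 is J_0(x).
Frobenius at x = 0: indicial roots ±nu; for r = nu the recurrence k(k + 2nu) c_k = -c_{k-2} gives the standard series J_nu(x) = sum_{k>=0} (-1)^k / (k! (k+nu)!) (x/2)^(2k+nu). Evaluate the first 4 terms:
  k = 0: (-1)^0 / (0! * 0! * 2^0) x^0 = 1/(1*1*1) x^0 = (1) x^0
  k = 1: (-1)^1 / (1! * 1! * 2^2) x^2 = -1/(1*1*4) x^2 = (-1/4) x^2
  k = 2: (-1)^2 / (2! * 2! * 2^4) x^4 = 1/(2*2*16) x^4 = (1/64) x^4
  k = 3: (-1)^3 / (3! * 3! * 2^6) x^6 = -1/(6*6*64) x^6 = (-1/2304) x^6
Hence J_0(x) = -x^6/2304 + x^4/64 - x^2/4 + 1 + ....

J_0(x); series = -x^6/2304 + x^4/64 - x^2/4 + 1


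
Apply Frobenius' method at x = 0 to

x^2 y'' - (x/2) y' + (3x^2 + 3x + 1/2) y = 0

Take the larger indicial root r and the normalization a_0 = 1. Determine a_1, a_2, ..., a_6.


Write in Frobenius form y'' + (p(x)/x) y' + (q(x)/x^2) y = 0:
  p(x) = -1/2,  q(x) = 3x^2 + 3x + 1/2.
Indicial equation: r(r-1) + (-1/2) r + (1/2) = 0 -> roots r_1 = 1, r_2 = 1/2.
Take r = r_1 = 1. Let y(x) = x^r sum_{n>=0} a_n x^n with a_0 = 1.
Substitute y = x^r sum a_n x^n and match x^{r+n}. The recurrence is
  D(n) a_n + 3 a_{n-1} + 3 a_{n-2} = 0,  where D(n) = (r+n)(r+n-1) + (-1/2)(r+n) + (1/2).
  a_n = [-3 a_{n-1} - 3 a_{n-2}] / D(n).
Since the indicial polynomial factors as (r - r_1)(r - r_2), D(n) = (r_1 + n - r_1)(r_1 + n - r_2) = n(n + 1/2).
Evaluating step by step (a_0 = 1):
  n = 1: D(1) = 1(1 + 1/2) = 3/2; numerator = -3(1) = -3; a_1 = (-3)/(3/2) = -2
  n = 2: D(2) = 2(2 + 1/2) = 5; numerator = -3(-2) - 3(1) = 3; a_2 = (3)/(5) = 3/5
  n = 3: D(3) = 3(3 + 1/2) = 21/2; numerator = -3(3/5) - 3(-2) = 21/5; a_3 = (21/5)/(21/2) = 2/5
  n = 4: D(4) = 4(4 + 1/2) = 18; numerator = -3(2/5) - 3(3/5) = -3; a_4 = (-3)/(18) = -1/6
  n = 5: D(5) = 5(5 + 1/2) = 55/2; numerator = -3(-1/6) - 3(2/5) = -7/10; a_5 = (-7/10)/(55/2) = -7/275
  n = 6: D(6) = 6(6 + 1/2) = 39; numerator = -3(-7/275) - 3(-1/6) = 317/550; a_6 = (317/550)/(39) = 317/21450

r = 1; a_0 = 1; a_1 = -2; a_2 = 3/5; a_3 = 2/5; a_4 = -1/6; a_5 = -7/275; a_6 = 317/21450


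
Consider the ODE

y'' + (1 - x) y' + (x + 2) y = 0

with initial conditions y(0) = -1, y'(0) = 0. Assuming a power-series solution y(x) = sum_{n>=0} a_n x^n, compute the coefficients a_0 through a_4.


Ansatz: y(x) = sum_{n>=0} a_n x^n, so y'(x) = sum_{n>=1} n a_n x^(n-1) and y''(x) = sum_{n>=2} n(n-1) a_n x^(n-2).
Substitute into P(x) y'' + Q(x) y' + R(x) y = 0 with P(x) = 1, Q(x) = 1 - x, R(x) = x + 2, and match powers of x.
Initial conditions: a_0 = -1, a_1 = 0.
Setting the coefficient of each power of x to zero and solving order by order (substituting the coefficients already found):
  x^0: 2 a_2 + a_1 + 2 a_0 = 0  ->  2 a_2 = -a_1 - 2 a_0 = 2  ->  a_2 = 1
  x^1: 6 a_3 + 2 a_2 + a_1 + a_0 = 0  ->  6 a_3 = -2 a_2 - a_1 - a_0 = -1  ->  a_3 = -1/6
  x^2: 12 a_4 + 3 a_3 + a_1 = 0  ->  12 a_4 = -3 a_3 - a_1 = 1/2  ->  a_4 = 1/24
Truncated series: y(x) = -1 + x^2 - (1/6) x^3 + (1/24) x^4 + O(x^5).

a_0 = -1; a_1 = 0; a_2 = 1; a_3 = -1/6; a_4 = 1/24


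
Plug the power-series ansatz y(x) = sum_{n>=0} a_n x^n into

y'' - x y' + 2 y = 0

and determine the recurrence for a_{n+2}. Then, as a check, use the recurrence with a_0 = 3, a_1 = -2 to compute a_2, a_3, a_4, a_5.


Substitute y = sum_n a_n x^n.
y''(x) has coefficient (n+2)(n+1) a_{n+2} at x^n;
-x y'(x) has coefficient -n a_n at x^n (shift);
2 y(x) has coefficient 2 a_n at x^n.
Matching x^n: (n+2)(n+1) a_{n+2} + (-n + 2) a_n = 0.
Thus a_{n+2} = (n - 2) / ((n+1)(n+2)) * a_n.

Check with a_0 = 3, a_1 = -2 (apply the recurrence for n = 0, 1, 2, 3): a_0 = 3, a_1 = -2, a_2 = -3, a_3 = 1/3, a_4 = 0, a_5 = 1/60.

a_(n+2) = (n - 2) / ((n+1)(n+2)) * a_n; check: a_0 = 3, a_1 = -2, a_2 = -3, a_3 = 1/3, a_4 = 0, a_5 = 1/60


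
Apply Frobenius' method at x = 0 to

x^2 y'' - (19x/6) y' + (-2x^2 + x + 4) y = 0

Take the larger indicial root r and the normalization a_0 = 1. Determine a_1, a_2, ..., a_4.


Write in Frobenius form y'' + (p(x)/x) y' + (q(x)/x^2) y = 0:
  p(x) = -19/6,  q(x) = -2x^2 + x + 4.
Indicial equation: r(r-1) + (-19/6) r + (4) = 0 -> roots r_1 = 8/3, r_2 = 3/2.
Take r = r_1 = 8/3. Let y(x) = x^r sum_{n>=0} a_n x^n with a_0 = 1.
Substitute y = x^r sum a_n x^n and match x^{r+n}. The recurrence is
  D(n) a_n + 1 a_{n-1} - 2 a_{n-2} = 0,  where D(n) = (r+n)(r+n-1) + (-19/6)(r+n) + (4).
  a_n = [-1 a_{n-1} + 2 a_{n-2}] / D(n).
Since the indicial polynomial factors as (r - r_1)(r - r_2), D(n) = (r_1 + n - r_1)(r_1 + n - r_2) = n(n + 7/6).
Evaluating step by step (a_0 = 1):
  n = 1: D(1) = 1(1 + 7/6) = 13/6; numerator = -1(1) = -1; a_1 = (-1)/(13/6) = -6/13
  n = 2: D(2) = 2(2 + 7/6) = 19/3; numerator = -1(-6/13) + 2(1) = 32/13; a_2 = (32/13)/(19/3) = 96/247
  n = 3: D(3) = 3(3 + 7/6) = 25/2; numerator = -1(96/247) + 2(-6/13) = -324/247; a_3 = (-324/247)/(25/2) = -648/6175
  n = 4: D(4) = 4(4 + 7/6) = 62/3; numerator = -1(-648/6175) + 2(96/247) = 5448/6175; a_4 = (5448/6175)/(62/3) = 8172/191425

r = 8/3; a_0 = 1; a_1 = -6/13; a_2 = 96/247; a_3 = -648/6175; a_4 = 8172/191425


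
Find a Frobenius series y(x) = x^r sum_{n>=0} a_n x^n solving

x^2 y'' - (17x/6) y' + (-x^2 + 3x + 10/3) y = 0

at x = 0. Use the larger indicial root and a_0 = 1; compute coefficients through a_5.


Write in Frobenius form y'' + (p(x)/x) y' + (q(x)/x^2) y = 0:
  p(x) = -17/6,  q(x) = -x^2 + 3x + 10/3.
Indicial equation: r(r-1) + (-17/6) r + (10/3) = 0 -> roots r_1 = 5/2, r_2 = 4/3.
Take r = r_1 = 5/2. Let y(x) = x^r sum_{n>=0} a_n x^n with a_0 = 1.
Substitute y = x^r sum a_n x^n and match x^{r+n}. The recurrence is
  D(n) a_n + 3 a_{n-1} - 1 a_{n-2} = 0,  where D(n) = (r+n)(r+n-1) + (-17/6)(r+n) + (10/3).
  a_n = [-3 a_{n-1} + 1 a_{n-2}] / D(n).
Since the indicial polynomial factors as (r - r_1)(r - r_2), D(n) = (r_1 + n - r_1)(r_1 + n - r_2) = n(n + 7/6).
Evaluating step by step (a_0 = 1):
  n = 1: D(1) = 1(1 + 7/6) = 13/6; numerator = -3(1) = -3; a_1 = (-3)/(13/6) = -18/13
  n = 2: D(2) = 2(2 + 7/6) = 19/3; numerator = -3(-18/13) + 1(1) = 67/13; a_2 = (67/13)/(19/3) = 201/247
  n = 3: D(3) = 3(3 + 7/6) = 25/2; numerator = -3(201/247) + 1(-18/13) = -945/247; a_3 = (-945/247)/(25/2) = -378/1235
  n = 4: D(4) = 4(4 + 7/6) = 62/3; numerator = -3(-378/1235) + 1(201/247) = 2139/1235; a_4 = (2139/1235)/(62/3) = 207/2470
  n = 5: D(5) = 5(5 + 7/6) = 185/6; numerator = -3(207/2470) + 1(-378/1235) = -1377/2470; a_5 = (-1377/2470)/(185/6) = -4131/228475

r = 5/2; a_0 = 1; a_1 = -18/13; a_2 = 201/247; a_3 = -378/1235; a_4 = 207/2470; a_5 = -4131/228475


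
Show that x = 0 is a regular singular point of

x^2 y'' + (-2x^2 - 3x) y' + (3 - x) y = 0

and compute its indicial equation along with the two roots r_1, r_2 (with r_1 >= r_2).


Divide by x^2 to reach normal form y'' + P_1(x) y' + P_2(x) y = 0 with P_1(x) = -2 - 3/x and P_2(x) = -1/x + 3/x^2.
x = 0 is a singular point because the y'-coefficient -2 - 3/x has a pole at x = 0 and the y-coefficient -1/x + 3/x^2 has a pole at x = 0.
It is a regular singular point because x P_1(x) = p(x) = -2x - 3 and x^2 P_2(x) = q(x) = 3 - x are polynomials, hence analytic at x = 0.
p(0) = -3,  q(0) = 3.
Indicial equation: r(r-1) + p(0) r + q(0) = 0, i.e. r^2 + (p(0) - 1) r + q(0) = 0, i.e. r^2 - 4 r + 3 = 0.
Discriminant: (-4)^2 - 4(3) = 4, so r = (4 ± 2)/2.
Solving: r_1 = 3, r_2 = 1.

indicial: r^2 - 4 r + 3 = 0; roots r_1 = 3, r_2 = 1


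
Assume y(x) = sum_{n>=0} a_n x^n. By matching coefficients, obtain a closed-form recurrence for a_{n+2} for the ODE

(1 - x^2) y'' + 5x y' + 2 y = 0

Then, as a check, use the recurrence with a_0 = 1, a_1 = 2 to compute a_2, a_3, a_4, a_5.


Substitute y = sum_n a_n x^n.
(1 - 1 x^2) y'' contributes (n+2)(n+1) a_{n+2} - n(n-1) a_n at x^n.
5 x y'(x) contributes 5 n a_n at x^n.
2 y(x) contributes 2 a_n at x^n.
Matching x^n: (n+2)(n+1) a_{n+2} + (-n(n-1) + 5 n + 2) a_n = 0.
Thus a_{n+2} = (n(n-1) - 5 n - 2) / ((n+1)(n+2)) * a_n.

Check with a_0 = 1, a_1 = 2 (apply the recurrence for n = 0, 1, 2, 3): a_0 = 1, a_1 = 2, a_2 = -1, a_3 = -7/3, a_4 = 5/6, a_5 = 77/60.

a_(n+2) = (n(n-1) - 5 n - 2) / ((n+1)(n+2)) * a_n; check: a_0 = 1, a_1 = 2, a_2 = -1, a_3 = -7/3, a_4 = 5/6, a_5 = 77/60


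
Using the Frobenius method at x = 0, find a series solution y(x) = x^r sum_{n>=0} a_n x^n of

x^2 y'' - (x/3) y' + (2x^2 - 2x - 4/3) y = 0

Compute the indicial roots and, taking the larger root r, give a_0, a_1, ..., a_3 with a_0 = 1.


Write in Frobenius form y'' + (p(x)/x) y' + (q(x)/x^2) y = 0:
  p(x) = -1/3,  q(x) = 2x^2 - 2x - 4/3.
Indicial equation: r(r-1) + (-1/3) r + (-4/3) = 0 -> roots r_1 = 2, r_2 = -2/3.
Take r = r_1 = 2. Let y(x) = x^r sum_{n>=0} a_n x^n with a_0 = 1.
Substitute y = x^r sum a_n x^n and match x^{r+n}. The recurrence is
  D(n) a_n - 2 a_{n-1} + 2 a_{n-2} = 0,  where D(n) = (r+n)(r+n-1) + (-1/3)(r+n) + (-4/3).
  a_n = [2 a_{n-1} - 2 a_{n-2}] / D(n).
Since the indicial polynomial factors as (r - r_1)(r - r_2), D(n) = (r_1 + n - r_1)(r_1 + n - r_2) = n(n + 8/3).
Evaluating step by step (a_0 = 1):
  n = 1: D(1) = 1(1 + 8/3) = 11/3; numerator = 2(1) = 2; a_1 = (2)/(11/3) = 6/11
  n = 2: D(2) = 2(2 + 8/3) = 28/3; numerator = 2(6/11) - 2(1) = -10/11; a_2 = (-10/11)/(28/3) = -15/154
  n = 3: D(3) = 3(3 + 8/3) = 17; numerator = 2(-15/154) - 2(6/11) = -9/7; a_3 = (-9/7)/(17) = -9/119

r = 2; a_0 = 1; a_1 = 6/11; a_2 = -15/154; a_3 = -9/119


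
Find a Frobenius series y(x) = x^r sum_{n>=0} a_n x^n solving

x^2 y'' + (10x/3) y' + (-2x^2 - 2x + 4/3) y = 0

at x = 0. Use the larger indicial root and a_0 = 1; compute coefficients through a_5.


Write in Frobenius form y'' + (p(x)/x) y' + (q(x)/x^2) y = 0:
  p(x) = 10/3,  q(x) = -2x^2 - 2x + 4/3.
Indicial equation: r(r-1) + (10/3) r + (4/3) = 0 -> roots r_1 = -1, r_2 = -4/3.
Take r = r_1 = -1. Let y(x) = x^r sum_{n>=0} a_n x^n with a_0 = 1.
Substitute y = x^r sum a_n x^n and match x^{r+n}. The recurrence is
  D(n) a_n - 2 a_{n-1} - 2 a_{n-2} = 0,  where D(n) = (r+n)(r+n-1) + (10/3)(r+n) + (4/3).
  a_n = [2 a_{n-1} + 2 a_{n-2}] / D(n).
Since the indicial polynomial factors as (r - r_1)(r - r_2), D(n) = (r_1 + n - r_1)(r_1 + n - r_2) = n(n + 1/3).
Evaluating step by step (a_0 = 1):
  n = 1: D(1) = 1(1 + 1/3) = 4/3; numerator = 2(1) = 2; a_1 = (2)/(4/3) = 3/2
  n = 2: D(2) = 2(2 + 1/3) = 14/3; numerator = 2(3/2) + 2(1) = 5; a_2 = (5)/(14/3) = 15/14
  n = 3: D(3) = 3(3 + 1/3) = 10; numerator = 2(15/14) + 2(3/2) = 36/7; a_3 = (36/7)/(10) = 18/35
  n = 4: D(4) = 4(4 + 1/3) = 52/3; numerator = 2(18/35) + 2(15/14) = 111/35; a_4 = (111/35)/(52/3) = 333/1820
  n = 5: D(5) = 5(5 + 1/3) = 80/3; numerator = 2(333/1820) + 2(18/35) = 1269/910; a_5 = (1269/910)/(80/3) = 3807/72800

r = -1; a_0 = 1; a_1 = 3/2; a_2 = 15/14; a_3 = 18/35; a_4 = 333/1820; a_5 = 3807/72800


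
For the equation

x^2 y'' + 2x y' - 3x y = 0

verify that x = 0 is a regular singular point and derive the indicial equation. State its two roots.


Divide by x^2 to reach normal form y'' + P_1(x) y' + P_2(x) y = 0 with P_1(x) = 2/x and P_2(x) = -3/x.
x = 0 is a singular point because the y'-coefficient 2/x has a pole at x = 0 and the y-coefficient -3/x has a pole at x = 0.
It is a regular singular point because x P_1(x) = p(x) = 2 and x^2 P_2(x) = q(x) = -3x are polynomials, hence analytic at x = 0.
p(0) = 2,  q(0) = 0.
Indicial equation: r(r-1) + p(0) r + q(0) = 0, i.e. r^2 + (p(0) - 1) r + q(0) = 0, i.e. r^2 + 1 r = 0.
Discriminant: (1)^2 - 4(0) = 1, so r = (-1 ± 1)/2.
Solving: r_1 = 0, r_2 = -1.

indicial: r^2 + 1 r = 0; roots r_1 = 0, r_2 = -1


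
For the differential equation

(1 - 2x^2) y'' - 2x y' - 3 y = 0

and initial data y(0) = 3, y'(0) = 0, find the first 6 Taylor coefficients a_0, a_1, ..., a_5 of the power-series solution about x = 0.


Ansatz: y(x) = sum_{n>=0} a_n x^n, so y'(x) = sum_{n>=1} n a_n x^(n-1) and y''(x) = sum_{n>=2} n(n-1) a_n x^(n-2).
Substitute into P(x) y'' + Q(x) y' + R(x) y = 0 with P(x) = 1 - 2x^2, Q(x) = -2x, R(x) = -3, and match powers of x.
Initial conditions: a_0 = 3, a_1 = 0.
Setting the coefficient of each power of x to zero and solving order by order (substituting the coefficients already found):
  x^0: 2 a_2 - 3 a_0 = 0  ->  2 a_2 = 3 a_0 = 9  ->  a_2 = 9/2
  x^1: 6 a_3 - 5 a_1 = 0  ->  6 a_3 = 5 a_1 = 0  ->  a_3 = 0
  x^2: 12 a_4 - 11 a_2 = 0  ->  12 a_4 = 11 a_2 = 99/2  ->  a_4 = 33/8
  x^3: 20 a_5 - 21 a_3 = 0  ->  20 a_5 = 21 a_3 = 0  ->  a_5 = 0
Truncated series: y(x) = 3 + (9/2) x^2 + (33/8) x^4 + O(x^6).

a_0 = 3; a_1 = 0; a_2 = 9/2; a_3 = 0; a_4 = 33/8; a_5 = 0


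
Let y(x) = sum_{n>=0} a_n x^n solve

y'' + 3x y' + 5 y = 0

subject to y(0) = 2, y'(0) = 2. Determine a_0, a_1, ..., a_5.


Ansatz: y(x) = sum_{n>=0} a_n x^n, so y'(x) = sum_{n>=1} n a_n x^(n-1) and y''(x) = sum_{n>=2} n(n-1) a_n x^(n-2).
Substitute into P(x) y'' + Q(x) y' + R(x) y = 0 with P(x) = 1, Q(x) = 3x, R(x) = 5, and match powers of x.
Initial conditions: a_0 = 2, a_1 = 2.
Setting the coefficient of each power of x to zero and solving order by order (substituting the coefficients already found):
  x^0: 2 a_2 + 5 a_0 = 0  ->  2 a_2 = -5 a_0 = -10  ->  a_2 = -5
  x^1: 6 a_3 + 8 a_1 = 0  ->  6 a_3 = -8 a_1 = -16  ->  a_3 = -8/3
  x^2: 12 a_4 + 11 a_2 = 0  ->  12 a_4 = -11 a_2 = 55  ->  a_4 = 55/12
  x^3: 20 a_5 + 14 a_3 = 0  ->  20 a_5 = -14 a_3 = 112/3  ->  a_5 = 28/15
Truncated series: y(x) = 2 + 2 x - 5 x^2 - (8/3) x^3 + (55/12) x^4 + (28/15) x^5 + O(x^6).

a_0 = 2; a_1 = 2; a_2 = -5; a_3 = -8/3; a_4 = 55/12; a_5 = 28/15


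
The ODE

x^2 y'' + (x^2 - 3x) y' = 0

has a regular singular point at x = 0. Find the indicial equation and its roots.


Divide by x^2 to reach normal form y'' + P_1(x) y' + P_2(x) y = 0 with P_1(x) = 1 - 3/x and P_2(x) = 0.
x = 0 is a singular point because the y'-coefficient 1 - 3/x has a pole at x = 0.
It is a regular singular point because x P_1(x) = p(x) = x - 3 and x^2 P_2(x) = q(x) = 0 are polynomials, hence analytic at x = 0.
p(0) = -3,  q(0) = 0.
Indicial equation: r(r-1) + p(0) r + q(0) = 0, i.e. r^2 + (p(0) - 1) r + q(0) = 0, i.e. r^2 - 4 r = 0.
Discriminant: (-4)^2 - 4(0) = 16, so r = (4 ± 4)/2.
Solving: r_1 = 4, r_2 = 0.

indicial: r^2 - 4 r = 0; roots r_1 = 4, r_2 = 0


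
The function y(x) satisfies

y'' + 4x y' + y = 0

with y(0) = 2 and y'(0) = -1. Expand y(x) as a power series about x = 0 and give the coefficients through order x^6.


Ansatz: y(x) = sum_{n>=0} a_n x^n, so y'(x) = sum_{n>=1} n a_n x^(n-1) and y''(x) = sum_{n>=2} n(n-1) a_n x^(n-2).
Substitute into P(x) y'' + Q(x) y' + R(x) y = 0 with P(x) = 1, Q(x) = 4x, R(x) = 1, and match powers of x.
Initial conditions: a_0 = 2, a_1 = -1.
Setting the coefficient of each power of x to zero and solving order by order (substituting the coefficients already found):
  x^0: 2 a_2 + a_0 = 0  ->  2 a_2 = -a_0 = -2  ->  a_2 = -1
  x^1: 6 a_3 + 5 a_1 = 0  ->  6 a_3 = -5 a_1 = 5  ->  a_3 = 5/6
  x^2: 12 a_4 + 9 a_2 = 0  ->  12 a_4 = -9 a_2 = 9  ->  a_4 = 3/4
  x^3: 20 a_5 + 13 a_3 = 0  ->  20 a_5 = -13 a_3 = -65/6  ->  a_5 = -13/24
  x^4: 30 a_6 + 17 a_4 = 0  ->  30 a_6 = -17 a_4 = -51/4  ->  a_6 = -17/40
Truncated series: y(x) = 2 - x - x^2 + (5/6) x^3 + (3/4) x^4 - (13/24) x^5 - (17/40) x^6 + O(x^7).

a_0 = 2; a_1 = -1; a_2 = -1; a_3 = 5/6; a_4 = 3/4; a_5 = -13/24; a_6 = -17/40


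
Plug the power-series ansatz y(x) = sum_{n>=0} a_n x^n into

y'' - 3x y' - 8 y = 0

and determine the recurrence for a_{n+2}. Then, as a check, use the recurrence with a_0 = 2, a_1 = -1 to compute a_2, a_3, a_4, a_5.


Substitute y = sum_n a_n x^n.
y''(x) has coefficient (n+2)(n+1) a_{n+2} at x^n;
-3 x y'(x) has coefficient -3 n a_n at x^n (shift);
-8 y(x) has coefficient -8 a_n at x^n.
Matching x^n: (n+2)(n+1) a_{n+2} + (-3n - 8) a_n = 0.
Thus a_{n+2} = (3n + 8) / ((n+1)(n+2)) * a_n.

Check with a_0 = 2, a_1 = -1 (apply the recurrence for n = 0, 1, 2, 3): a_0 = 2, a_1 = -1, a_2 = 8, a_3 = -11/6, a_4 = 28/3, a_5 = -187/120.

a_(n+2) = (3n + 8) / ((n+1)(n+2)) * a_n; check: a_0 = 2, a_1 = -1, a_2 = 8, a_3 = -11/6, a_4 = 28/3, a_5 = -187/120


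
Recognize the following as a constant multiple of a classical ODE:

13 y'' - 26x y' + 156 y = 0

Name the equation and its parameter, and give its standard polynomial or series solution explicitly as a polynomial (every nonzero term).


All three coefficients share the factor 13; dividing through by 13 gives  y'' - 2x y' + 12 y = 0.
This matches the Hermite equation y'' - 2x y' + 2n y = 0 with 2n = 12, so n = 6; the polynomial solution is H_6(x).
With y = sum_k a_k x^k, matching x^k gives (k+2)(k+1) a_{k+2} = 2(k - n) a_k = 2(k - 6) a_k. The right side vanishes at k = 6, so the series with the parity of 6 terminates at degree 6.
Standard normalization: leading coefficient of H_n is 2^n, so a_6 = 2^6 = 64. Work downward with a_k = (k+1)(k+2) a_{k+2} / (2(k - n)):
  a_4 = (5)(6)(64) / (2(4 - 6)) = 1920/(-4) = -480
  a_2 = (3)(4)(-480) / (2(2 - 6)) = -5760/(-8) = 720
  a_0 = (1)(2)(720) / (2(0 - 6)) = 1440/(-12) = -120
Hence H_6(x) = 64 x^6 - 480 x^4 + 720 x^2 - 120.

H_6(x); series = 64 x^6 - 480 x^4 + 720 x^2 - 120
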